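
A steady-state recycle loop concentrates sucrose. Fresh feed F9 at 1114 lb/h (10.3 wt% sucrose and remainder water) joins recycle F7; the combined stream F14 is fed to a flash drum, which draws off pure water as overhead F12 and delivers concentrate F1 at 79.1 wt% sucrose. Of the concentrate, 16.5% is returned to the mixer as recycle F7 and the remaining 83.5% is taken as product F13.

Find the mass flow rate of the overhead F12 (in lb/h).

968.9 lb/h

Overall sucrose balance (none leaves overhead): sucrose in fresh feed = sucrose in product, i.e. 1114×0.103 = (1−0.165)·F1·0.791.
F1 = 114.74/(0.791×0.835) = 173.72 lb/h.
Recycle F7 = 0.165×173.72 = 28.664 lb/h.
Combined feed F14 = 1114 + 28.664 = 1142.7 lb/h.
Overhead F12 = F14 − F1 = 1142.7 − 173.72 = 968.94 lb/h.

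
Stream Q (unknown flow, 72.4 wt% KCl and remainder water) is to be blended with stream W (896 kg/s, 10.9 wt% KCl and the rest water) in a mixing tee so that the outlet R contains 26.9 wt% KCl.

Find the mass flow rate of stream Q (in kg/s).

315.1 kg/s

Let Q be the unknown flow. Total out = 896 + Q.
KCl balance: 97.664 + 0.724·Q = 0.269·(896 + Q)
(0.724 − 0.269)·Q = 0.269×896 − 97.664 = 143.36
Q = 143.36 / 0.455 = 315.08 kg/s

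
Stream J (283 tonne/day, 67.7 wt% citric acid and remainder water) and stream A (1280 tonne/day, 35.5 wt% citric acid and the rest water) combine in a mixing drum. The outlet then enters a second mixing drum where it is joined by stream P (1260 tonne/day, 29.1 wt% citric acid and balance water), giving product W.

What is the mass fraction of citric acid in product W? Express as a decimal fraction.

0.359

Overall, product flow = 2823 tonne/day.
citric acid in = 283×0.677 + 1280×0.355 + 1260×0.291 = 1012.7 tonne/day.
citric acid fraction in W = 0.359.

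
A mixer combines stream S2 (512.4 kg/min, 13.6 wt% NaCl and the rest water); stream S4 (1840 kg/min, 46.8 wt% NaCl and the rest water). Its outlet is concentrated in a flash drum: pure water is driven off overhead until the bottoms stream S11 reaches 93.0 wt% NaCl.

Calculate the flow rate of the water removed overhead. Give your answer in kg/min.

NaCl entering = 512.4×0.136 + 1840×0.468 = 930.81 kg/min.
All NaCl reports to S11, so S11 = 930.81/0.930 = 1000.9 kg/min.
Total feed = 2352.4 kg/min; overhead = 2352.4 − 1000.9 = 1351.5 kg/min.

1352 kg/min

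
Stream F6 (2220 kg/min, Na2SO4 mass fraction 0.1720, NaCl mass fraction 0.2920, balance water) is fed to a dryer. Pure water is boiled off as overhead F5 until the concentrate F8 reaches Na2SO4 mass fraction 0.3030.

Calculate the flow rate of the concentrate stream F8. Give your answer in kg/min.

1260 kg/min

Na2SO4 is conserved: 2220×0.172 = 381.84 kg/min all reports to the concentrate.
Concentrate = 381.84/(target fraction) = 1260.2 kg/min.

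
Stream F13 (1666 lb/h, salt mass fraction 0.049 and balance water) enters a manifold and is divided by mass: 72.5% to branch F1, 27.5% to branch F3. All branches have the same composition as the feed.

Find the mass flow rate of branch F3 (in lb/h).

Branch F3 flow = 0.275×1666 = 458.15 lb/h.

458.2 lb/h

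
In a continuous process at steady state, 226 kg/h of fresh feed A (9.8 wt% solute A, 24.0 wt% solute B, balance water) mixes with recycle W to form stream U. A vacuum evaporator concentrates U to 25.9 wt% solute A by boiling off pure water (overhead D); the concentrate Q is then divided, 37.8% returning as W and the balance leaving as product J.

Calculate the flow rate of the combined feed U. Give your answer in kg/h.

278 kg/h

Overall solute A balance (none leaves overhead): solute A in fresh feed = solute A in product, i.e. 226×0.098 = (1−0.378)·Q·0.259.
Q = 22.148/(0.259×0.622) = 137.48 kg/h.
Recycle W = 0.378×137.48 = 51.968 kg/h.
Combined feed U = 226 + 51.968 = 277.97 kg/h.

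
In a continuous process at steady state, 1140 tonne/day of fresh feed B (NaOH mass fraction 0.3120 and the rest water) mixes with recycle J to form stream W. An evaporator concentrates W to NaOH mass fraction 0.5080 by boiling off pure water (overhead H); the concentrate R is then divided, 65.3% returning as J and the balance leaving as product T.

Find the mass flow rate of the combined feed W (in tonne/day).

Overall NaOH balance (none leaves overhead): NaOH in fresh feed = NaOH in product, i.e. 1140×0.312 = (1−0.653)·R·0.508.
R = 355.68/(0.508×0.347) = 2017.7 tonne/day.
Recycle J = 0.653×2017.7 = 1317.6 tonne/day.
Combined feed W = 1140 + 1317.6 = 2457.6 tonne/day.

2458 tonne/day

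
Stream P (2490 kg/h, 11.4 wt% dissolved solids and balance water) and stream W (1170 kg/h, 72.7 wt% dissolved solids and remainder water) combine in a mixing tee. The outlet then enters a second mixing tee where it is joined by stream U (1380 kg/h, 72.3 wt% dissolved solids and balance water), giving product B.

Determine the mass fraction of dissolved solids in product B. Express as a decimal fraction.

0.423

Overall, product flow = 5040 kg/h.
dissolved solids in = 2490×0.114 + 1170×0.727 + 1380×0.723 = 2132.2 kg/h.
dissolved solids fraction in B = 0.423.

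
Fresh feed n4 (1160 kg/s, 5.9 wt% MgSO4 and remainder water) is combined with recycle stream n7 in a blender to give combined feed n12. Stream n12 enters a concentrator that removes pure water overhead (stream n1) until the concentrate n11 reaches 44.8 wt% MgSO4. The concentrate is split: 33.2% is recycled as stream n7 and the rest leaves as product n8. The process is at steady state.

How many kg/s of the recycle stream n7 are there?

75.93 kg/s

Overall MgSO4 balance (none leaves overhead): MgSO4 in fresh feed = MgSO4 in product, i.e. 1160×0.059 = (1−0.332)·n11·0.448.
n11 = 68.44/(0.448×0.668) = 228.69 kg/s.
Recycle n7 = 0.332×228.69 = 75.927 kg/s.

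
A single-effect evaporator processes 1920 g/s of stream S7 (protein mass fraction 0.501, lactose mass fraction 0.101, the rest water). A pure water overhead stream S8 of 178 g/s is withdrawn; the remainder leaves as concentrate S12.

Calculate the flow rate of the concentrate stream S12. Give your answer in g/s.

1742 g/s

Concentrate = 1920 − 178 = 1742 g/s.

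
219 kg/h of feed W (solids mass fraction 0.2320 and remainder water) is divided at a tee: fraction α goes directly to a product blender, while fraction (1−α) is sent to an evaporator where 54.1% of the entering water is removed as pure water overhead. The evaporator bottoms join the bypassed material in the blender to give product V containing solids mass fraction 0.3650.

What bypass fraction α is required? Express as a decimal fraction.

All 219×0.232 = 50.808 kg/h of solids reaches V, so V = 50.808/0.365 = 139.2 kg/h and vapour = 79.8 kg/h.
The evaporator receives (1−α)·219 of feed at 0.768 water and removes 0.541 of that water:
0.541×0.768×(1−α)×219 = 79.8
(1−α) = 79.8/90.992 = 0.8770;  α = 0.1230.

0.123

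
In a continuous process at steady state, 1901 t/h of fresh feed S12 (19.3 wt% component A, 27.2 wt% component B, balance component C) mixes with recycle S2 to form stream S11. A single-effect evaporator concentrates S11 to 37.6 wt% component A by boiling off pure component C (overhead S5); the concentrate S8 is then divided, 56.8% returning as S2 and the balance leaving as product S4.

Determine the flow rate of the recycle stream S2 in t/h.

Overall component A balance (none leaves overhead): component A in fresh feed = component A in product, i.e. 1901×0.193 = (1−0.568)·S8·0.376.
S8 = 366.89/(0.376×0.432) = 2258.7 t/h.
Recycle S2 = 0.568×2258.7 = 1283 t/h.

1283 t/h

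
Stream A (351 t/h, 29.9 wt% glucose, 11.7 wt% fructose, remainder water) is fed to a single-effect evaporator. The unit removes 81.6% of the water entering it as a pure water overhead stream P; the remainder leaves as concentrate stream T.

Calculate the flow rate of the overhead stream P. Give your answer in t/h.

water entering = 351×0.584 = 204.98 t/h; overhead removed = 0.816×204.98 = 167.27 t/h.

167.3 t/h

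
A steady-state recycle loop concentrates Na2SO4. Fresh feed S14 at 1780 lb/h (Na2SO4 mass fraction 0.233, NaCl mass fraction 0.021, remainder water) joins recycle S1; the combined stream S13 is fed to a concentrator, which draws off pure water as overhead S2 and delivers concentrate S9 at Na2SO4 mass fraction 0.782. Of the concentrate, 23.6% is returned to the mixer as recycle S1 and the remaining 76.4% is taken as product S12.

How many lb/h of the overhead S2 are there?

1250 lb/h

Overall Na2SO4 balance (none leaves overhead): Na2SO4 in fresh feed = Na2SO4 in product, i.e. 1780×0.233 = (1−0.236)·S9·0.782.
S9 = 414.74/(0.782×0.764) = 694.19 lb/h.
Recycle S1 = 0.236×694.19 = 163.83 lb/h.
Combined feed S13 = 1780 + 163.83 = 1943.8 lb/h.
Overhead S2 = S13 − S9 = 1943.8 − 694.19 = 1249.6 lb/h.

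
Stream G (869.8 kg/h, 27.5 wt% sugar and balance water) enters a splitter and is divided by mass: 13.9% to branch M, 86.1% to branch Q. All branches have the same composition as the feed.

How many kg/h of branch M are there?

Branch M flow = 0.139×869.8 = 120.9 kg/h.

120.9 kg/h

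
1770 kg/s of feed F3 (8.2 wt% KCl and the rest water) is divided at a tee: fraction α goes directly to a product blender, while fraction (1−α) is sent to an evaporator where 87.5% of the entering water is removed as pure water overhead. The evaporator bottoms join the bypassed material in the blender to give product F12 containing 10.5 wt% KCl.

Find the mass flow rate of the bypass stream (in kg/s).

1287 kg/s

All 1770×0.082 = 145.14 kg/s of KCl reaches F12, so F12 = 145.14/0.105 = 1382.3 kg/s and vapour = 387.71 kg/s.
The evaporator receives (1−α)·1770 of feed at 0.918 water and removes 0.875 of that water:
0.875×0.918×(1−α)×1770 = 387.71
(1−α) = 387.71/1421.8 = 0.2727;  α = 0.7273.
Bypass flow = 0.7273×1770 = 1287.3 kg/s.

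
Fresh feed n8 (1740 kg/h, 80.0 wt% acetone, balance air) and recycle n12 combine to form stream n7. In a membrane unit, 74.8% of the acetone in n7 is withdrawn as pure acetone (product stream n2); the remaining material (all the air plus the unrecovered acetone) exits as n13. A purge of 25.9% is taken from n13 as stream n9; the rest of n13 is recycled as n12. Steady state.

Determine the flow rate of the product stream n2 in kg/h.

1280 kg/h

acetone in n7: m_A = 1740×0.800 + (1−0.259)·(1−0.748)·m_A, so m_A = 1392/0.8133 = 1711.6 kg/h.
Product n2 = 0.748×1711.6 = 1280.3 kg/h.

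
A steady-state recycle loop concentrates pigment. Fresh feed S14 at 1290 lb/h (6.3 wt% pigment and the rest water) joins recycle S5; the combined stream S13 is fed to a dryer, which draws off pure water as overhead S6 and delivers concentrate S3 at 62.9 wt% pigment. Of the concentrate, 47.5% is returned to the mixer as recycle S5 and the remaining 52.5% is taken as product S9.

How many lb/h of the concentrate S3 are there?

Overall pigment balance (none leaves overhead): pigment in fresh feed = pigment in product, i.e. 1290×0.063 = (1−0.475)·S3·0.629.
S3 = 81.27/(0.629×0.525) = 246.1 lb/h.

246.1 lb/h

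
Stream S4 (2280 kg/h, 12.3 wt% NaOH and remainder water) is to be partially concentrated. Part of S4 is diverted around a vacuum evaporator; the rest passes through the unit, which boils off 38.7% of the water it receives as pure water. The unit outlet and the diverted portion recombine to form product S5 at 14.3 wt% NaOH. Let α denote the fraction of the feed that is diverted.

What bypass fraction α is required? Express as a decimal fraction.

All 2280×0.123 = 280.44 kg/h of NaOH reaches S5, so S5 = 280.44/0.143 = 1961.1 kg/h and vapour = 318.88 kg/h.
The evaporator receives (1−α)·2280 of feed at 0.877 water and removes 0.387 of that water:
0.387×0.877×(1−α)×2280 = 318.88
(1−α) = 318.88/773.83 = 0.4121;  α = 0.5879.

0.588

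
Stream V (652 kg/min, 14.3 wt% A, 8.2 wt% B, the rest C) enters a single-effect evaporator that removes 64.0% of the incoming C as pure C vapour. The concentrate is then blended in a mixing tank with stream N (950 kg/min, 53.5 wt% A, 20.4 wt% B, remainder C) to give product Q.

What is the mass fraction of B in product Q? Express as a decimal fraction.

0.193

Vapour removed = 0.640×0.775×652 = 323.39 kg/min; concentrate = 328.61 kg/min.
B reaching the mixer = 53.464 (from concentrate) + 950×0.204 = 247.26 kg/min.
Product flow = 328.61 + 950 = 1278.6 kg/min; B fraction = 0.193.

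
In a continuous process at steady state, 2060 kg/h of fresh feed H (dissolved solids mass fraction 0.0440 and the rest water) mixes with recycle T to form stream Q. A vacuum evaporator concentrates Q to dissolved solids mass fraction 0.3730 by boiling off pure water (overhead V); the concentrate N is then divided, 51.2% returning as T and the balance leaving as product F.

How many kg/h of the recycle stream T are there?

255 kg/h

Overall dissolved solids balance (none leaves overhead): dissolved solids in fresh feed = dissolved solids in product, i.e. 2060×0.044 = (1−0.512)·N·0.373.
N = 90.64/(0.373×0.488) = 497.96 kg/h.
Recycle T = 0.512×497.96 = 254.95 kg/h.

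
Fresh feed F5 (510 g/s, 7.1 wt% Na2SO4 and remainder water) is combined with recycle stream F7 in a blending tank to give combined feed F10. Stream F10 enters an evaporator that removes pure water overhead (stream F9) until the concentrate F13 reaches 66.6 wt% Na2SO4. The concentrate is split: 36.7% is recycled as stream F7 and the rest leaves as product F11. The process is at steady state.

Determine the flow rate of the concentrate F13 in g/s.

Overall Na2SO4 balance (none leaves overhead): Na2SO4 in fresh feed = Na2SO4 in product, i.e. 510×0.071 = (1−0.367)·F13·0.666.
F13 = 36.21/(0.666×0.633) = 85.892 g/s.

85.89 g/s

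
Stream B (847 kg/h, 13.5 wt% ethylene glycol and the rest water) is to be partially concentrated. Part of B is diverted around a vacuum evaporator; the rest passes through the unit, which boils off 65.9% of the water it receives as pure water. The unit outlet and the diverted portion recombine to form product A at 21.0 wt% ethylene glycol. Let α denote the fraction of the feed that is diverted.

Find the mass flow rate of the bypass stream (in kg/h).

316.3 kg/h

All 847×0.135 = 114.35 kg/h of ethylene glycol reaches A, so A = 114.35/0.210 = 544.5 kg/h and vapour = 302.5 kg/h.
The evaporator receives (1−α)·847 of feed at 0.865 water and removes 0.659 of that water:
0.659×0.865×(1−α)×847 = 302.5
(1−α) = 302.5/482.82 = 0.6265;  α = 0.3735.
Bypass flow = 0.3735×847 = 316.33 kg/h.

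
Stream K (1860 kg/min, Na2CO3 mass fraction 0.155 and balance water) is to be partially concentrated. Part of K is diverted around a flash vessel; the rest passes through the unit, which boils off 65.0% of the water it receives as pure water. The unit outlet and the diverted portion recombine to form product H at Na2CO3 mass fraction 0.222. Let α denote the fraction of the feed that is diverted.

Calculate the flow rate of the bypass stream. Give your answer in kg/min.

All 1860×0.155 = 288.3 kg/min of Na2CO3 reaches H, so H = 288.3/0.222 = 1298.6 kg/min and vapour = 561.35 kg/min.
The evaporator receives (1−α)·1860 of feed at 0.845 water and removes 0.650 of that water:
0.650×0.845×(1−α)×1860 = 561.35
(1−α) = 561.35/1021.6 = 0.5495;  α = 0.4505.
Bypass flow = 0.4505×1860 = 837.97 kg/min.

838 kg/min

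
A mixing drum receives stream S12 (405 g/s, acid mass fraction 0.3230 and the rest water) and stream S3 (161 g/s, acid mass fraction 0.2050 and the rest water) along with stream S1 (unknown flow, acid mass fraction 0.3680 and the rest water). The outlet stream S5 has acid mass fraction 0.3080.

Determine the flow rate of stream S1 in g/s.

Let S1 be the unknown flow. Total out = 566 + S1.
acid balance: 163.82 + 0.368·S1 = 0.308·(566 + S1)
(0.368 − 0.308)·S1 = 0.308×566 − 163.82 = 10.508
S1 = 10.508 / 0.060 = 175.13 g/s

175.1 g/s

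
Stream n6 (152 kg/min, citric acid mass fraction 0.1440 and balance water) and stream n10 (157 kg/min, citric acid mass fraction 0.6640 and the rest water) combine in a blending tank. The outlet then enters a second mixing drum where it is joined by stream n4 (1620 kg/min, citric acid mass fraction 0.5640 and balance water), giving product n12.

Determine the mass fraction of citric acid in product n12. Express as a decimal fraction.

Overall, product flow = 1929 kg/min.
citric acid in = 152×0.144 + 157×0.664 + 1620×0.564 = 1039.8 kg/min.
citric acid fraction in n12 = 0.5390.

0.5390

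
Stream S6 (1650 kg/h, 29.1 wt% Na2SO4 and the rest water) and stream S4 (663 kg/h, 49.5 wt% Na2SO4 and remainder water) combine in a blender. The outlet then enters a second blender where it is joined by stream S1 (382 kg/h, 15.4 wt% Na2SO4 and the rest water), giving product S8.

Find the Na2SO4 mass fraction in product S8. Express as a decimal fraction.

0.322

Overall, product flow = 2695 kg/h.
Na2SO4 in = 1650×0.291 + 663×0.495 + 382×0.154 = 867.16 kg/h.
Na2SO4 fraction in S8 = 0.322.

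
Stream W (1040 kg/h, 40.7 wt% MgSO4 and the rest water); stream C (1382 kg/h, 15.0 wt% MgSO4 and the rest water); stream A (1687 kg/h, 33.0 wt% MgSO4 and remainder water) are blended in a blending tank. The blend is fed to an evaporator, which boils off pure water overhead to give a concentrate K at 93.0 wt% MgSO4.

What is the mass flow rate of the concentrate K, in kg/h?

1277 kg/h

MgSO4 entering = 1040×0.407 + 1382×0.150 + 1687×0.330 = 1187.3 kg/h.
All MgSO4 reports to K, so K = 1187.3/0.930 = 1276.7 kg/h.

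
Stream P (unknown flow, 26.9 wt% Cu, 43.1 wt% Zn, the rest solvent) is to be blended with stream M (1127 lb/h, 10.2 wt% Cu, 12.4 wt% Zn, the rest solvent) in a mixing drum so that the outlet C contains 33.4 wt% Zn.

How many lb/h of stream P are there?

2440 lb/h

Let P be the unknown flow. Total out = 1127 + P.
Zn balance: 139.75 + 0.431·P = 0.334·(1127 + P)
(0.431 − 0.334)·P = 0.334×1127 − 139.75 = 236.67
P = 236.67 / 0.097 = 2439.9 lb/h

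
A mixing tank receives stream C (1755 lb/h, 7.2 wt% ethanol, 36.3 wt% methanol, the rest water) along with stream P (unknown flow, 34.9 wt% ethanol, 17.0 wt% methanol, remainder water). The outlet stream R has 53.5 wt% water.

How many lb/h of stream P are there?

975 lb/h

Let P be the unknown flow. Total out = 1755 + P.
water balance: 991.57 + 0.481·P = 0.535·(1755 + P)
(0.481 − 0.535)·P = 0.535×1755 − 991.57 = -52.65
P = -52.65 / -0.054 = 975 lb/h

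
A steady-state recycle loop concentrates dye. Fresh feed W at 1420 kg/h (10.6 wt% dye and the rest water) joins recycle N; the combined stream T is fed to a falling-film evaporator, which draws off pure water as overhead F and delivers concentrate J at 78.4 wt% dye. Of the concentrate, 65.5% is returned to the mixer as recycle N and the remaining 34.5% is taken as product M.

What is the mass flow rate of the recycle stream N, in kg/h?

364.5 kg/h

Overall dye balance (none leaves overhead): dye in fresh feed = dye in product, i.e. 1420×0.106 = (1−0.655)·J·0.784.
J = 150.52/(0.784×0.345) = 556.49 kg/h.
Recycle N = 0.655×556.49 = 364.5 kg/h.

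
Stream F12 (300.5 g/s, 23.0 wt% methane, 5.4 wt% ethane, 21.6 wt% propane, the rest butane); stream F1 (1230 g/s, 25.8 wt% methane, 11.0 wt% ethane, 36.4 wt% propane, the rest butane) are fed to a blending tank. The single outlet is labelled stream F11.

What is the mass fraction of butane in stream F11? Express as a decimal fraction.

0.314

Total flow out = 300.5 + 1230 = 1530.5 g/s.
butane in = 300.5×0.500 + 1230×0.268 = 479.89 g/s.
butane mass fraction in F11 = 479.89/1530.5 = 0.314.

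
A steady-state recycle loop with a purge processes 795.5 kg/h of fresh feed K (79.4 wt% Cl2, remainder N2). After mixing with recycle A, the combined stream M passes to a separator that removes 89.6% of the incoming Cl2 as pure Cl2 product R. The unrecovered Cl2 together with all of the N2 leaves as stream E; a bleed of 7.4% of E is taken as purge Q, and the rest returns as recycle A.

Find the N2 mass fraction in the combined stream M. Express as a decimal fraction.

N2 enters only via K and leaves only via the purge: 795.5×0.206 = 0.074×(N2 in E), and the separator passes all N2, so N2 in M = N2 in E = 2214.5 kg/h.
Cl2 in M: m_A = 795.5×0.794 + (1−0.074)·(1−0.896)·m_A, so m_A = 631.63/0.9037 = 698.94 kg/h.
M = 698.94 + 2214.5 = 2913.4 kg/h.
N2 fraction in M = 2214.5/2913.4 = 0.7601.

0.7601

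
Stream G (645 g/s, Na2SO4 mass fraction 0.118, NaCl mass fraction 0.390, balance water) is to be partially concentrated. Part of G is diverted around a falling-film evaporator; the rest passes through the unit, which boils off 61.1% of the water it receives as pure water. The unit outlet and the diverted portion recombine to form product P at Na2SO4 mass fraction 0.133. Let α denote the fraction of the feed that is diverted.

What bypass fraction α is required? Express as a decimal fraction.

All 645×0.118 = 76.11 g/s of Na2SO4 reaches P, so P = 76.11/0.133 = 572.26 g/s and vapour = 72.744 g/s.
The evaporator receives (1−α)·645 of feed at 0.492 water and removes 0.611 of that water:
0.611×0.492×(1−α)×645 = 72.744
(1−α) = 72.744/193.89 = 0.3752;  α = 0.6248.

0.625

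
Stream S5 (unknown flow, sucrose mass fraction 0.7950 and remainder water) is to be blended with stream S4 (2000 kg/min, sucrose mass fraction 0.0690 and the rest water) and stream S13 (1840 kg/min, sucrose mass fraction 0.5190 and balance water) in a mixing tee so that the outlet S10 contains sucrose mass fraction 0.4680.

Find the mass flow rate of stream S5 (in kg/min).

Let S5 be the unknown flow. Total out = 3840 + S5.
sucrose balance: 1093 + 0.795·S5 = 0.468·(3840 + S5)
(0.795 − 0.468)·S5 = 0.468×3840 − 1093 = 704.16
S5 = 704.16 / 0.327 = 2153.4 kg/min

2153 kg/min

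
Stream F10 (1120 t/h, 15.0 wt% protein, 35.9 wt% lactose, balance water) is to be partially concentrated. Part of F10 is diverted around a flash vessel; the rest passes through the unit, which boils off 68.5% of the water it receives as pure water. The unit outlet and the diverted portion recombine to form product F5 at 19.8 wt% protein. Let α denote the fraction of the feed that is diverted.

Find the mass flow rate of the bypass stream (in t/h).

All 1120×0.150 = 168 t/h of protein reaches F5, so F5 = 168/0.198 = 848.48 t/h and vapour = 271.52 t/h.
The evaporator receives (1−α)·1120 of feed at 0.491 water and removes 0.685 of that water:
0.685×0.491×(1−α)×1120 = 271.52
(1−α) = 271.52/376.7 = 0.7208;  α = 0.2792.
Bypass flow = 0.2792×1120 = 312.72 t/h.

312.7 t/h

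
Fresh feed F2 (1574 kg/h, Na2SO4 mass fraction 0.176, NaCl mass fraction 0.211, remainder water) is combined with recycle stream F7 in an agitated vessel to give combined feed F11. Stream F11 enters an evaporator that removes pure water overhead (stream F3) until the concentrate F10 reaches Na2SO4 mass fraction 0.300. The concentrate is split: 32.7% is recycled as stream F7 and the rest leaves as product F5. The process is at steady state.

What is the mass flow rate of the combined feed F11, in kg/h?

2023 kg/h

Overall Na2SO4 balance (none leaves overhead): Na2SO4 in fresh feed = Na2SO4 in product, i.e. 1574×0.176 = (1−0.327)·F10·0.300.
F10 = 277.02/(0.300×0.673) = 1372.1 kg/h.
Recycle F7 = 0.327×1372.1 = 448.67 kg/h.
Combined feed F11 = 1574 + 448.67 = 2022.7 kg/h.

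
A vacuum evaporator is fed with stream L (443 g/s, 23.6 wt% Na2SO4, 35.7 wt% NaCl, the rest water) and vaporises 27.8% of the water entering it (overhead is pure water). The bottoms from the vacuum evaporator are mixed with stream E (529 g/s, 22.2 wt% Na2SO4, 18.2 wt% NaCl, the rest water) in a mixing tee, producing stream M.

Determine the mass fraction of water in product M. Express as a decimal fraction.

0.483

Vapour removed = 0.278×0.407×443 = 50.124 g/s; concentrate = 392.88 g/s.
water reaching the mixer = 130.18 (from concentrate) + 529×0.596 = 445.46 g/s.
Product flow = 392.88 + 529 = 921.88 g/s; water fraction = 0.483.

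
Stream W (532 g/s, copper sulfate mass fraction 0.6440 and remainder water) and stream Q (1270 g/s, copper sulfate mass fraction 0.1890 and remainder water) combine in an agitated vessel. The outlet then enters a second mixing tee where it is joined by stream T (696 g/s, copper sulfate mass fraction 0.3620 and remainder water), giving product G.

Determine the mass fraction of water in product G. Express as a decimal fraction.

Overall, product flow = 2498 g/s.
water in = 532×0.356 + 1270×0.811 + 696×0.638 = 1663.4 g/s.
water fraction in G = 0.6659.

0.6659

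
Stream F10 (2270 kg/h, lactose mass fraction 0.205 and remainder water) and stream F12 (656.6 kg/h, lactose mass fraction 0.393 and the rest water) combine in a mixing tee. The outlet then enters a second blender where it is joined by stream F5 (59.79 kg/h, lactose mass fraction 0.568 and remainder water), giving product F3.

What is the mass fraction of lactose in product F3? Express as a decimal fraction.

0.254

Overall, product flow = 2986.4 kg/h.
lactose in = 2270×0.205 + 656.6×0.393 + 59.79×0.568 = 757.35 kg/h.
lactose fraction in F3 = 0.254.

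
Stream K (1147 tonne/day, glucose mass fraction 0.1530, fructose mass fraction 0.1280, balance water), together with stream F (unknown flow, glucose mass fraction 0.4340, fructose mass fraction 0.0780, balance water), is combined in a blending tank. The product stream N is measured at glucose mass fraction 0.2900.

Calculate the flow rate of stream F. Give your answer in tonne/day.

Let F be the unknown flow. Total out = 1147 + F.
glucose balance: 175.49 + 0.434·F = 0.290·(1147 + F)
(0.434 − 0.290)·F = 0.290×1147 − 175.49 = 157.14
F = 157.14 / 0.144 = 1091.2 tonne/day

1091 tonne/day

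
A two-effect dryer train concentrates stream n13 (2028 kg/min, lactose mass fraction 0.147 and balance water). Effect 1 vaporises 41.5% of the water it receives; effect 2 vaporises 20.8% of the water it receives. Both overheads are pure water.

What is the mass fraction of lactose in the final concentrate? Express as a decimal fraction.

0.271

water in feed = 2028×0.853 = 1729.9 kg/min.
After stage 1: water left = (1−0.415)×1729.9 = 1012; stream total = 1310.1 kg/min.
After stage 2: water left = (1−0.208)×1012 = 801.49; final concentrate = 1099.6 kg/min.
lactose fraction = 298.12/1099.6 = 0.271.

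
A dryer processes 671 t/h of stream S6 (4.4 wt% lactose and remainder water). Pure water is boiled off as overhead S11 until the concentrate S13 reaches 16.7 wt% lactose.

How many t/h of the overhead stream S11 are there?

lactose is conserved: 671×0.044 = 29.524 t/h all reports to the concentrate.
Concentrate = 29.524/(target fraction) = 176.79 t/h.
Overhead = 671 − 176.79 = 494.21 t/h.

494.2 t/h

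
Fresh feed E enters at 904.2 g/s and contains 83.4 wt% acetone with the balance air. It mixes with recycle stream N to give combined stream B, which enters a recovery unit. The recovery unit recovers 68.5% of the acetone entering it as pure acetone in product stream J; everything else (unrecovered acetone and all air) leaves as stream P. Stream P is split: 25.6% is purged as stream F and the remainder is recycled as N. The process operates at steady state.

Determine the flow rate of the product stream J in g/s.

674.7 g/s

acetone in B: m_A = 904.2×0.834 + (1−0.256)·(1−0.685)·m_A, so m_A = 754.1/0.7656 = 984.93 g/s.
Product J = 0.685×984.93 = 674.68 g/s.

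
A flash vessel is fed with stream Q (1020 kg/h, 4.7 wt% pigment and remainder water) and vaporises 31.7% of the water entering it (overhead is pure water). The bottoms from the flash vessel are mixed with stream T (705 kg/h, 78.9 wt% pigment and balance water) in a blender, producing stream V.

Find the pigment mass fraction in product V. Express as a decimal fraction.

0.4264

Vapour removed = 0.317×0.953×1020 = 308.14 kg/h; concentrate = 711.86 kg/h.
pigment reaching the mixer = 47.94 (from concentrate) + 705×0.789 = 604.18 kg/h.
Product flow = 711.86 + 705 = 1416.9 kg/h; pigment fraction = 0.4264.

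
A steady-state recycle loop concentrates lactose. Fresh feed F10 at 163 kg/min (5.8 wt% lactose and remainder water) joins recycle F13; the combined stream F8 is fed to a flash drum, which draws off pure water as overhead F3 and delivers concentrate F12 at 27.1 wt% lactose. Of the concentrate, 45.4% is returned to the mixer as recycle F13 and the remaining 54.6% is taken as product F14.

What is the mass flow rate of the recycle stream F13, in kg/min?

29.01 kg/min

Overall lactose balance (none leaves overhead): lactose in fresh feed = lactose in product, i.e. 163×0.058 = (1−0.454)·F12·0.271.
F12 = 9.454/(0.271×0.546) = 63.893 kg/min.
Recycle F13 = 0.454×63.893 = 29.007 kg/min.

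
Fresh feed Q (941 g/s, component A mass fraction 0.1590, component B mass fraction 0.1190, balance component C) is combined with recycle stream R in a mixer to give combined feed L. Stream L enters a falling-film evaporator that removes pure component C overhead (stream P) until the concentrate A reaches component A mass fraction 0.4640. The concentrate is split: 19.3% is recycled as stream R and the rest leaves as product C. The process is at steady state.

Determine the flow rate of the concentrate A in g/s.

399.6 g/s

Overall component A balance (none leaves overhead): component A in fresh feed = component A in product, i.e. 941×0.159 = (1−0.193)·A·0.464.
A = 149.62/(0.464×0.807) = 399.57 g/s.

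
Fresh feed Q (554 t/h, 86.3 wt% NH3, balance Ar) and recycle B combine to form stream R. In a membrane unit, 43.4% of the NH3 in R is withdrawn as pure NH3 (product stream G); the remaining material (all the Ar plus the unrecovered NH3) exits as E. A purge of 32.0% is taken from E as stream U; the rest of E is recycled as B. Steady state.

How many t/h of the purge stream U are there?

216.7 t/h

Ar enters only via Q and leaves only via the purge: 554×0.137 = 0.320×(Ar in E), and the membrane unit passes all Ar, so Ar in R = Ar in E = 237.18 t/h.
NH3 in R: m_A = 554×0.863 + (1−0.320)·(1−0.434)·m_A, so m_A = 478.1/0.6151 = 777.25 t/h.
E = (1−0.434)×777.25 + 237.18 = 677.1 t/h.
Purge U = 0.320×677.1 = 216.67 t/h.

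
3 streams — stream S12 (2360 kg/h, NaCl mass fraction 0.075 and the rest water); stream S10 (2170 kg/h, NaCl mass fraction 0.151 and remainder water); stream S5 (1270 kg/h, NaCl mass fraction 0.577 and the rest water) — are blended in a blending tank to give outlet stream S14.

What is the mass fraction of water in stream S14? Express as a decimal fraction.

Total flow out = 2360 + 2170 + 1270 = 5800 kg/h.
water in = 2360×0.925 + 2170×0.849 + 1270×0.423 = 4562.5 kg/h.
water mass fraction in S14 = 4562.5/5800 = 0.787.

0.787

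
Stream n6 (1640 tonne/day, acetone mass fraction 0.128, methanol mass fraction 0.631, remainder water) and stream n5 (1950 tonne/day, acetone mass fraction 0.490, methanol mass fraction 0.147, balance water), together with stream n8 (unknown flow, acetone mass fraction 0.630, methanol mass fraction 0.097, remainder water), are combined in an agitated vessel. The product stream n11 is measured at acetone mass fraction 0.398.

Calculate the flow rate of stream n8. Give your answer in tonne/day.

1135 tonne/day

Let n8 be the unknown flow. Total out = 3590 + n8.
acetone balance: 1165.4 + 0.630·n8 = 0.398·(3590 + n8)
(0.630 − 0.398)·n8 = 0.398×3590 − 1165.4 = 263.4
n8 = 263.4 / 0.232 = 1135.3 tonne/day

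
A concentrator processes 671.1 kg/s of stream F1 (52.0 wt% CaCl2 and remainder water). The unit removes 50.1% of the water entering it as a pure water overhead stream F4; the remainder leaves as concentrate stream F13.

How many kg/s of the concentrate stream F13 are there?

509.7 kg/s

water entering = 671.1×0.480 = 322.13 kg/s; overhead removed = 0.501×322.13 = 161.39 kg/s.
Concentrate = 671.1 − 161.39 = 509.71 kg/s.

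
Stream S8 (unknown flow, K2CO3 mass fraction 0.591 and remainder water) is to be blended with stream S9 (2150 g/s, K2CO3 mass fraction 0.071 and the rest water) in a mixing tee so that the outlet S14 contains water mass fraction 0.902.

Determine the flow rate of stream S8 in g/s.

117.7 g/s

Let S8 be the unknown flow. Total out = 2150 + S8.
water balance: 1997.4 + 0.409·S8 = 0.902·(2150 + S8)
(0.409 − 0.902)·S8 = 0.902×2150 − 1997.4 = -58.05
S8 = -58.05 / -0.493 = 117.75 g/s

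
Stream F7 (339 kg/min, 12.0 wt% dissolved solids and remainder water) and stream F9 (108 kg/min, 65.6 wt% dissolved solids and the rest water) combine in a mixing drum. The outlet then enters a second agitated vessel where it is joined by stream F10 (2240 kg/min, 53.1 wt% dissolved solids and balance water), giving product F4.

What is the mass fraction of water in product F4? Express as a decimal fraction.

Overall, product flow = 2687 kg/min.
water in = 339×0.880 + 108×0.344 + 2240×0.469 = 1386 kg/min.
water fraction in F4 = 0.516.

0.516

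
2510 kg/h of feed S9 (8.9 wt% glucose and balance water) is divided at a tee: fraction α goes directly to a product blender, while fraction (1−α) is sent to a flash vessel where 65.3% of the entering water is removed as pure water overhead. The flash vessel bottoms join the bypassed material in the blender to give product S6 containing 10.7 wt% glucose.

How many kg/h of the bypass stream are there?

All 2510×0.089 = 223.39 kg/h of glucose reaches S6, so S6 = 223.39/0.107 = 2087.8 kg/h and vapour = 422.24 kg/h.
The evaporator receives (1−α)·2510 of feed at 0.911 water and removes 0.653 of that water:
0.653×0.911×(1−α)×2510 = 422.24
(1−α) = 422.24/1493.2 = 0.2828;  α = 0.7172.
Bypass flow = 0.7172×2510 = 1800.2 kg/h.

1800 kg/h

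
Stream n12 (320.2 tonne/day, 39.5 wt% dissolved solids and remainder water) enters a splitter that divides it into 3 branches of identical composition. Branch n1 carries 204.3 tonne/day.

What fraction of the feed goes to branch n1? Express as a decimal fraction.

0.638

Fraction to n1 = 204.3/320.2 = 0.6380.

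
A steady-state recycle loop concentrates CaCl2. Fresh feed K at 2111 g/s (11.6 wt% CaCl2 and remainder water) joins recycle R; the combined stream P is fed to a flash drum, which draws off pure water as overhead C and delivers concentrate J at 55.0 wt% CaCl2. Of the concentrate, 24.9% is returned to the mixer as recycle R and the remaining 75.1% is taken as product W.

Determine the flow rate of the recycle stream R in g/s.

147.6 g/s

Overall CaCl2 balance (none leaves overhead): CaCl2 in fresh feed = CaCl2 in product, i.e. 2111×0.116 = (1−0.249)·J·0.550.
J = 244.88/(0.550×0.751) = 592.85 g/s.
Recycle R = 0.249×592.85 = 147.62 g/s.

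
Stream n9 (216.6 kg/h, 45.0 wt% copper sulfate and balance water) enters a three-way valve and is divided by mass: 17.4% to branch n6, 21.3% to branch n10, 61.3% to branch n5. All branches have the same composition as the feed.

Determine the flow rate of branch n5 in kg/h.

132.8 kg/h

Branch n5 flow = 0.613×216.6 = 132.78 kg/h.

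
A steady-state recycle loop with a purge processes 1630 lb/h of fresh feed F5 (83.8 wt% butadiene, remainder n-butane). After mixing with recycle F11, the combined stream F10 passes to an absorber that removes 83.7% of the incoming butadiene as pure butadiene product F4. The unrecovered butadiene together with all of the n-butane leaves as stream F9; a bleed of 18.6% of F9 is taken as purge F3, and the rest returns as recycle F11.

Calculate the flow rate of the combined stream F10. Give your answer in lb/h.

n-butane enters only via F5 and leaves only via the purge: 1630×0.162 = 0.186×(n-butane in F9), and the absorber passes all n-butane, so n-butane in F10 = n-butane in F9 = 1419.7 lb/h.
butadiene in F10: m_A = 1630×0.838 + (1−0.186)·(1−0.837)·m_A, so m_A = 1365.9/0.8673 = 1574.9 lb/h.
F10 = 1574.9 + 1419.7 = 2994.6 lb/h.

2995 lb/h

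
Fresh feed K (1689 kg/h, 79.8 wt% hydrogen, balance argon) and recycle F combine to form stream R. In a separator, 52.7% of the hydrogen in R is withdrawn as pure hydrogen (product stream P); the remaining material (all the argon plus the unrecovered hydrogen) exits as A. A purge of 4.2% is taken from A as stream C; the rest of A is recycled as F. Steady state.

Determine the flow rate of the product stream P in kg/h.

1299 kg/h

hydrogen in R: m_A = 1689×0.798 + (1−0.042)·(1−0.527)·m_A, so m_A = 1347.8/0.5469 = 2464.6 kg/h.
Product P = 0.527×2464.6 = 1298.9 kg/h.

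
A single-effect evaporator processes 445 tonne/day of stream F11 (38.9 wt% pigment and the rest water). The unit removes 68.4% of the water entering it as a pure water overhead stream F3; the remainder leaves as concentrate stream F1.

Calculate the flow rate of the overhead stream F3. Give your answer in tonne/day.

water entering = 445×0.611 = 271.89 tonne/day; overhead removed = 0.684×271.89 = 185.98 tonne/day.

186 tonne/day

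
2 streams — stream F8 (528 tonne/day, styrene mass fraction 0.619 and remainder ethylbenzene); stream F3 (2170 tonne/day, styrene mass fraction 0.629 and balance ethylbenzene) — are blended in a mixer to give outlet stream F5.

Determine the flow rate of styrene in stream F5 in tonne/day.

styrene out = styrene in = 528×0.619 + 2170×0.629 = 1691.8 tonne/day.

1692 tonne/day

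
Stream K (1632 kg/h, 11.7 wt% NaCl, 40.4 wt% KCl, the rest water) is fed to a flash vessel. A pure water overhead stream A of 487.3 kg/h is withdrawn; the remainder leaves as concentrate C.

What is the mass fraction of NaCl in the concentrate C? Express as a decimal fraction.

0.167

NaCl is not removed: 1632×0.117 = 190.94 kg/h of NaCl enters C.
Concentrate = 1632 − 487.3 = 1144.7 kg/h.
Mass fraction = 190.94/1144.7 = 0.167.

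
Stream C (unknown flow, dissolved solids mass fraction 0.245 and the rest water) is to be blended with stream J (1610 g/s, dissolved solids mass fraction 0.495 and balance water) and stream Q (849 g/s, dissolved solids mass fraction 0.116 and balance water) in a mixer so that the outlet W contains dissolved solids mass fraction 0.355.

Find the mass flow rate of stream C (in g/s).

204.4 g/s

Let C be the unknown flow. Total out = 2459 + C.
dissolved solids balance: 895.43 + 0.245·C = 0.355·(2459 + C)
(0.245 − 0.355)·C = 0.355×2459 − 895.43 = -22.489
C = -22.489 / -0.110 = 204.45 g/s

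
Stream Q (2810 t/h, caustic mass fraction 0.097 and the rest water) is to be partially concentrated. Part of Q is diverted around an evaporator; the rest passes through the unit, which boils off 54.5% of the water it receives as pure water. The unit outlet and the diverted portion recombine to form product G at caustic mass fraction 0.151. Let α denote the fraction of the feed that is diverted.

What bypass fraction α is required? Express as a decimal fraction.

0.273

All 2810×0.097 = 272.57 t/h of caustic reaches G, so G = 272.57/0.151 = 1805.1 t/h and vapour = 1004.9 t/h.
The evaporator receives (1−α)·2810 of feed at 0.903 water and removes 0.545 of that water:
0.545×0.903×(1−α)×2810 = 1004.9
(1−α) = 1004.9/1382.9 = 0.7267;  α = 0.2733.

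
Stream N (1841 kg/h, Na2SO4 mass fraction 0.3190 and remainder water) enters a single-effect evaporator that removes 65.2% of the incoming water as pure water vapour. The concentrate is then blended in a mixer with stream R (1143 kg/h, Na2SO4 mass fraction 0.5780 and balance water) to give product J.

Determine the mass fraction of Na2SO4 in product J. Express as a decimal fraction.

Vapour removed = 0.652×0.681×1841 = 817.43 kg/h; concentrate = 1023.6 kg/h.
Na2SO4 reaching the mixer = 587.28 (from concentrate) + 1143×0.578 = 1247.9 kg/h.
Product flow = 1023.6 + 1143 = 2166.6 kg/h; Na2SO4 fraction = 0.5760.

0.5760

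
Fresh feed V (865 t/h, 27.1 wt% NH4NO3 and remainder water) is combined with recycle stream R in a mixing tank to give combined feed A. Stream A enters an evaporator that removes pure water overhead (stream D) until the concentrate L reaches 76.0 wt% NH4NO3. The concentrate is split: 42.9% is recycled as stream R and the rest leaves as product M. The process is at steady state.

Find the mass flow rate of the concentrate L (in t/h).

Overall NH4NO3 balance (none leaves overhead): NH4NO3 in fresh feed = NH4NO3 in product, i.e. 865×0.271 = (1−0.429)·L·0.760.
L = 234.42/(0.760×0.571) = 540.18 t/h.

540.2 t/h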